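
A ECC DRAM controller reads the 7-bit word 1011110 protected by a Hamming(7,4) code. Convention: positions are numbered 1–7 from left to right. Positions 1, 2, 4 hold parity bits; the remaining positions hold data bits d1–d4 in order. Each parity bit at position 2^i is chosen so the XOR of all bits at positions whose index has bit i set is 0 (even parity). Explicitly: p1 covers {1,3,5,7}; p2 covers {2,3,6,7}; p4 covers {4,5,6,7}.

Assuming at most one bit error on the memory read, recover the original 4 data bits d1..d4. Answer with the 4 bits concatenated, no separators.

s1 (pos 1,3,5,7): 1⊕1⊕1⊕0 = 1
s2 (pos 2,3,6,7): 0⊕1⊕1⊕0 = 0
s4 (pos 4,5,6,7): 1⊕1⊕1⊕0 = 1
Syndrome s4…s1 = 101 → error at position 5.
Flip position 5: 1011110 → 1011010
Read data bits from positions 3,5,6,7: 1010

1010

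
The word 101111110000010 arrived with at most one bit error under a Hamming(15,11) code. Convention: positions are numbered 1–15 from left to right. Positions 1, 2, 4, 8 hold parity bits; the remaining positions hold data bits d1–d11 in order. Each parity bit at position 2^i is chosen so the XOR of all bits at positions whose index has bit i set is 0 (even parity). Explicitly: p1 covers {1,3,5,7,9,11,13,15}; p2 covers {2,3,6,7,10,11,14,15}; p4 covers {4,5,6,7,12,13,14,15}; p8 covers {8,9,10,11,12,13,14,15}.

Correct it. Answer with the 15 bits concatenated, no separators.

101011110000010

s1 (pos 1,3,5,7,9,11,13,15): 1⊕1⊕1⊕1⊕0⊕0⊕0⊕0 = 0
s2 (pos 2,3,6,7,10,11,14,15): 0⊕1⊕1⊕1⊕0⊕0⊕1⊕0 = 0
s4 (pos 4,5,6,7,12,13,14,15): 1⊕1⊕1⊕1⊕0⊕0⊕1⊕0 = 1
s8 (pos 8,9,10,11,12,13,14,15): 1⊕0⊕0⊕0⊕0⊕0⊕1⊕0 = 0
Syndrome s8…s1 = 0100 → error at position 4.
Flip position 4: 101111110000010 → 101011110000010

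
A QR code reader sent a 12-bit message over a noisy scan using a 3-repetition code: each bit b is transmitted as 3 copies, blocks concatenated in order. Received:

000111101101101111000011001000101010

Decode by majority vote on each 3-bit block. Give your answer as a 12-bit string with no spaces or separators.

Block 1 (000): 0 ones → 0
Block 2 (111): 3 ones → 1
Block 3 (101): 2 ones → 1
Block 4 (101): 2 ones → 1
Block 5 (101): 2 ones → 1
Block 6 (111): 3 ones → 1
Block 7 (000): 0 ones → 0
Block 8 (011): 2 ones → 1
Block 9 (001): 1 one → 0
Block 10 (000): 0 ones → 0
Block 11 (101): 2 ones → 1
Block 12 (010): 1 one → 0

011111010010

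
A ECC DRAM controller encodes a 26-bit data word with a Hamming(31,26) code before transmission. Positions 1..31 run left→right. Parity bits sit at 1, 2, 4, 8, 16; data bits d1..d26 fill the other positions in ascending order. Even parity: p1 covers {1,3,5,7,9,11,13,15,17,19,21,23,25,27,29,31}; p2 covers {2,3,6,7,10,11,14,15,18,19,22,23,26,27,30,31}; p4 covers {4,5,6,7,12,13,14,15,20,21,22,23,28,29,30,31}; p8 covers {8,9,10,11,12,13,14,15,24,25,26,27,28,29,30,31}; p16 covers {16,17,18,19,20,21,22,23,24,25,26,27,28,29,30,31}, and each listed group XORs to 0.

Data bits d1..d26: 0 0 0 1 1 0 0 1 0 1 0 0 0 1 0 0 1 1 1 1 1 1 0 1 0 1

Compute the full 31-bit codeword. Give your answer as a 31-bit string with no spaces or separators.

0001001110010101001001111110101

Place data at non-parity positions: p1 p2 0 p4 0 0 1 p8 1 0 0 1 0 1 0 p16 0 0 1 0 0 1 1 1 1 1 1 0 1 0 1
p1 (pos 1,3,5,7,9,11,13,15,17,19,21,23,25,27,29,31): XOR of data positions = 0⊕0⊕1⊕1⊕0⊕0⊕0⊕0⊕1⊕0⊕1⊕1⊕1⊕1⊕1 = 0
p2 (pos 2,3,6,7,10,11,14,15,18,19,22,23,26,27,30,31): XOR of data positions = 0⊕0⊕1⊕0⊕0⊕1⊕0⊕0⊕1⊕1⊕1⊕1⊕1⊕0⊕1 = 0
p4 (pos 4,5,6,7,12,13,14,15,20,21,22,23,28,29,30,31): XOR of data positions = 0⊕0⊕1⊕1⊕0⊕1⊕0⊕0⊕0⊕1⊕1⊕0⊕1⊕0⊕1 = 1
p8 (pos 8,9,10,11,12,13,14,15,24,25,26,27,28,29,30,31): XOR of data positions = 1⊕0⊕0⊕1⊕0⊕1⊕0⊕1⊕1⊕1⊕1⊕0⊕1⊕0⊕1 = 1
p16 (pos 16,17,18,19,20,21,22,23,24,25,26,27,28,29,30,31): XOR of data positions = 0⊕0⊕1⊕0⊕0⊕1⊕1⊕1⊕1⊕1⊕1⊕0⊕1⊕0⊕1 = 1
Codeword: 0001001110010101001001111110101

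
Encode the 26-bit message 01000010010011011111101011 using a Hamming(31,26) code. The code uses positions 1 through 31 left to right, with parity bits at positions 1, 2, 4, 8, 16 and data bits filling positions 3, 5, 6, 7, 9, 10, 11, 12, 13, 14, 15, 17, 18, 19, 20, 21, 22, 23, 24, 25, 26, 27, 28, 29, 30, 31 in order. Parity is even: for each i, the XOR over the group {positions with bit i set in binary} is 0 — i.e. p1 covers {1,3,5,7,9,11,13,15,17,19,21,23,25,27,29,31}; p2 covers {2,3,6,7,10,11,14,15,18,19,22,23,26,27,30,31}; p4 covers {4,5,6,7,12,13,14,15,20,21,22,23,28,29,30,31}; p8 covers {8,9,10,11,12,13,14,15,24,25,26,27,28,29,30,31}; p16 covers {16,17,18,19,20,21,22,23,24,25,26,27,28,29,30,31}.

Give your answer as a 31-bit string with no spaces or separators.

Place data at non-parity positions: p1 p2 0 p4 1 0 0 p8 0 0 1 0 0 1 0 p16 0 1 1 0 1 1 1 1 1 1 0 1 0 1 1
p1 (pos 1,3,5,7,9,11,13,15,17,19,21,23,25,27,29,31): XOR of data positions = 0⊕1⊕0⊕0⊕1⊕0⊕0⊕0⊕1⊕1⊕1⊕1⊕0⊕0⊕1 = 1
p2 (pos 2,3,6,7,10,11,14,15,18,19,22,23,26,27,30,31): XOR of data positions = 0⊕0⊕0⊕0⊕1⊕1⊕0⊕1⊕1⊕1⊕1⊕1⊕0⊕1⊕1 = 1
p4 (pos 4,5,6,7,12,13,14,15,20,21,22,23,28,29,30,31): XOR of data positions = 1⊕0⊕0⊕0⊕0⊕1⊕0⊕0⊕1⊕1⊕1⊕1⊕0⊕1⊕1 = 0
p8 (pos 8,9,10,11,12,13,14,15,24,25,26,27,28,29,30,31): XOR of data positions = 0⊕0⊕1⊕0⊕0⊕1⊕0⊕1⊕1⊕1⊕0⊕1⊕0⊕1⊕1 = 0
p16 (pos 16,17,18,19,20,21,22,23,24,25,26,27,28,29,30,31): XOR of data positions = 0⊕1⊕1⊕0⊕1⊕1⊕1⊕1⊕1⊕1⊕0⊕1⊕0⊕1⊕1 = 1
Codeword: 1100100000100101011011111101011

1100100000100101011011111101011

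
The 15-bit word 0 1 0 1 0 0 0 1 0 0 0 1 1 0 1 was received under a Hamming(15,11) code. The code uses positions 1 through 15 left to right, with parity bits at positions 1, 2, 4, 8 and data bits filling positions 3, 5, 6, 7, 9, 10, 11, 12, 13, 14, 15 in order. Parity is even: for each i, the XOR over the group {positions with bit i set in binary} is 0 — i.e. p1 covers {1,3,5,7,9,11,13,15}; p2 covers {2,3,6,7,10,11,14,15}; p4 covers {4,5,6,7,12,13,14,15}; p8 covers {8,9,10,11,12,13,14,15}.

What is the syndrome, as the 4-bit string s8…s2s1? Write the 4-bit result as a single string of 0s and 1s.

0000

s1 (pos 1,3,5,7,9,11,13,15): 0⊕0⊕0⊕0⊕0⊕0⊕1⊕1 = 0
s2 (pos 2,3,6,7,10,11,14,15): 1⊕0⊕0⊕0⊕0⊕0⊕0⊕1 = 0
s4 (pos 4,5,6,7,12,13,14,15): 1⊕0⊕0⊕0⊕1⊕1⊕0⊕1 = 0
s8 (pos 8,9,10,11,12,13,14,15): 1⊕0⊕0⊕0⊕1⊕1⊕0⊕1 = 0
Syndrome s8…s1 = 0000 → no error.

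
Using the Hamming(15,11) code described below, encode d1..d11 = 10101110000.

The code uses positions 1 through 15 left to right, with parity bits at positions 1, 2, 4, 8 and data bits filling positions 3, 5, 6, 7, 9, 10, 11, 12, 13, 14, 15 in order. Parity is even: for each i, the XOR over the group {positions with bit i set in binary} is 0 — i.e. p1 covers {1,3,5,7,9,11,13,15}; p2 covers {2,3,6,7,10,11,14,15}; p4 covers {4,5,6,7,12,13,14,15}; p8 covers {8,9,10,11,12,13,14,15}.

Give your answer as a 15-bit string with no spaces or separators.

Place data at non-parity positions: p1 p2 1 p4 0 1 0 p8 1 1 1 0 0 0 0
p1 (pos 1,3,5,7,9,11,13,15): XOR of data positions = 1⊕0⊕0⊕1⊕1⊕0⊕0 = 1
p2 (pos 2,3,6,7,10,11,14,15): XOR of data positions = 1⊕1⊕0⊕1⊕1⊕0⊕0 = 0
p4 (pos 4,5,6,7,12,13,14,15): XOR of data positions = 0⊕1⊕0⊕0⊕0⊕0⊕0 = 1
p8 (pos 8,9,10,11,12,13,14,15): XOR of data positions = 1⊕1⊕1⊕0⊕0⊕0⊕0 = 1
Codeword: 101101011110000

101101011110000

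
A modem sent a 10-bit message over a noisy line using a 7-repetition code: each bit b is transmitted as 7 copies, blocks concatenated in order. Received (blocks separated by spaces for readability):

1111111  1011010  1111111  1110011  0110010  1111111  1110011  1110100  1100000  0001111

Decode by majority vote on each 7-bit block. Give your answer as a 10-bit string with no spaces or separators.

Block 1 (1111111): 7 ones → 1
Block 2 (1011010): 4 ones → 1
Block 3 (1111111): 7 ones → 1
Block 4 (1110011): 5 ones → 1
Block 5 (0110010): 3 ones → 0
Block 6 (1111111): 7 ones → 1
Block 7 (1110011): 5 ones → 1
Block 8 (1110100): 4 ones → 1
Block 9 (1100000): 2 ones → 0
Block 10 (0001111): 4 ones → 1

1111011101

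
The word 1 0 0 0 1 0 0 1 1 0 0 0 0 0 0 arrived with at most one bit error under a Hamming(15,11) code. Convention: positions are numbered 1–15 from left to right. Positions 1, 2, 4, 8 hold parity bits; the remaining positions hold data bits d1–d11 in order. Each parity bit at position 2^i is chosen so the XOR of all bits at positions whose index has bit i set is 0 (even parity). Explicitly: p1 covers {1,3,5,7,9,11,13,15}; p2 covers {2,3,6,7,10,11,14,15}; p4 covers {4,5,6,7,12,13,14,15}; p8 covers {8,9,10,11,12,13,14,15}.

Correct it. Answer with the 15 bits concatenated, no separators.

s1 (pos 1,3,5,7,9,11,13,15): 1⊕0⊕1⊕0⊕1⊕0⊕0⊕0 = 1
s2 (pos 2,3,6,7,10,11,14,15): 0⊕0⊕0⊕0⊕0⊕0⊕0⊕0 = 0
s4 (pos 4,5,6,7,12,13,14,15): 0⊕1⊕0⊕0⊕0⊕0⊕0⊕0 = 1
s8 (pos 8,9,10,11,12,13,14,15): 1⊕1⊕0⊕0⊕0⊕0⊕0⊕0 = 0
Syndrome s8…s1 = 0101 → error at position 5.
Flip position 5: 100010011000000 → 100000011000000

100000011000000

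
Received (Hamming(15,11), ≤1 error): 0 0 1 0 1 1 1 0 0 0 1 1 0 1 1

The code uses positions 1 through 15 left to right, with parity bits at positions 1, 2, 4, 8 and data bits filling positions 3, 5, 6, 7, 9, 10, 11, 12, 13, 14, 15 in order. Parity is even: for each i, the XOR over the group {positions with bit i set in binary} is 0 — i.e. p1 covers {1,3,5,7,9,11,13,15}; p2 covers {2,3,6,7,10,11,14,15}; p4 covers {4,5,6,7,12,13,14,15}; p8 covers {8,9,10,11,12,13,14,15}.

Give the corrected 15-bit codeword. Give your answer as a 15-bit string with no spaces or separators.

s1 (pos 1,3,5,7,9,11,13,15): 0⊕1⊕1⊕1⊕0⊕1⊕0⊕1 = 1
s2 (pos 2,3,6,7,10,11,14,15): 0⊕1⊕1⊕1⊕0⊕1⊕1⊕1 = 0
s4 (pos 4,5,6,7,12,13,14,15): 0⊕1⊕1⊕1⊕1⊕0⊕1⊕1 = 0
s8 (pos 8,9,10,11,12,13,14,15): 0⊕0⊕0⊕1⊕1⊕0⊕1⊕1 = 0
Syndrome s8…s1 = 0001 → error at position 1.
Flip position 1: 001011100011011 → 101011100011011

101011100011011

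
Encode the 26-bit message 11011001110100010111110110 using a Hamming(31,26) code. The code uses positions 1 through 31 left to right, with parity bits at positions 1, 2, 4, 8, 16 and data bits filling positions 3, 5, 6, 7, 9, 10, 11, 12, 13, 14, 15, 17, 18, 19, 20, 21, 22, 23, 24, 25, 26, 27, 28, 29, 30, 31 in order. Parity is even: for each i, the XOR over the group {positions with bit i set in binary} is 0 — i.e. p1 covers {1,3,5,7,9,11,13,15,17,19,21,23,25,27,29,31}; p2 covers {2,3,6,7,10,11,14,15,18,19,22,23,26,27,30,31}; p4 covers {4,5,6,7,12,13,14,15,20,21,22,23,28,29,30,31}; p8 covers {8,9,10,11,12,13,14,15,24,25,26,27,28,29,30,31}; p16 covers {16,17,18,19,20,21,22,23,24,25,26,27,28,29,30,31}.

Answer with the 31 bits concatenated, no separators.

1111101010011101100010111110110

Place data at non-parity positions: p1 p2 1 p4 1 0 1 p8 1 0 0 1 1 1 0 p16 1 0 0 0 1 0 1 1 1 1 1 0 1 1 0
p1 (pos 1,3,5,7,9,11,13,15,17,19,21,23,25,27,29,31): XOR of data positions = 1⊕1⊕1⊕1⊕0⊕1⊕0⊕1⊕0⊕1⊕1⊕1⊕1⊕1⊕0 = 1
p2 (pos 2,3,6,7,10,11,14,15,18,19,22,23,26,27,30,31): XOR of data positions = 1⊕0⊕1⊕0⊕0⊕1⊕0⊕0⊕0⊕0⊕1⊕1⊕1⊕1⊕0 = 1
p4 (pos 4,5,6,7,12,13,14,15,20,21,22,23,28,29,30,31): XOR of data positions = 1⊕0⊕1⊕1⊕1⊕1⊕0⊕0⊕1⊕0⊕1⊕0⊕1⊕1⊕0 = 1
p8 (pos 8,9,10,11,12,13,14,15,24,25,26,27,28,29,30,31): XOR of data positions = 1⊕0⊕0⊕1⊕1⊕1⊕0⊕1⊕1⊕1⊕1⊕0⊕1⊕1⊕0 = 0
p16 (pos 16,17,18,19,20,21,22,23,24,25,26,27,28,29,30,31): XOR of data positions = 1⊕0⊕0⊕0⊕1⊕0⊕1⊕1⊕1⊕1⊕1⊕0⊕1⊕1⊕0 = 1
Codeword: 1111101010011101100010111110110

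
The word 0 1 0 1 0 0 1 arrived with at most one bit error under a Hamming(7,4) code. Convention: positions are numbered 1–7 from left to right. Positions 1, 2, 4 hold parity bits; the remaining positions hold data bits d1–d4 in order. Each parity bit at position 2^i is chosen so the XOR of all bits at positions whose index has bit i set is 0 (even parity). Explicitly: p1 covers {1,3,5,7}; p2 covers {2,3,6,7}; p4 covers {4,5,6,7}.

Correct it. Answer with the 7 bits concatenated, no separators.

s1 (pos 1,3,5,7): 0⊕0⊕0⊕1 = 1
s2 (pos 2,3,6,7): 1⊕0⊕0⊕1 = 0
s4 (pos 4,5,6,7): 1⊕0⊕0⊕1 = 0
Syndrome s4…s1 = 001 → error at position 1.
Flip position 1: 0101001 → 1101001

1101001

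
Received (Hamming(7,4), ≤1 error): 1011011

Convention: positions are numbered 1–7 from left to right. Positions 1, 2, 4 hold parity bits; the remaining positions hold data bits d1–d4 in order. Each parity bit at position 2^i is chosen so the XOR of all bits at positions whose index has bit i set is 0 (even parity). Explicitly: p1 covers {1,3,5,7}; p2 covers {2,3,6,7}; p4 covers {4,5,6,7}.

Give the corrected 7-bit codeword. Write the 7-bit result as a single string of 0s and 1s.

1011010

s1 (pos 1,3,5,7): 1⊕1⊕0⊕1 = 1
s2 (pos 2,3,6,7): 0⊕1⊕1⊕1 = 1
s4 (pos 4,5,6,7): 1⊕0⊕1⊕1 = 1
Syndrome s4…s1 = 111 → error at position 7.
Flip position 7: 1011011 → 1011010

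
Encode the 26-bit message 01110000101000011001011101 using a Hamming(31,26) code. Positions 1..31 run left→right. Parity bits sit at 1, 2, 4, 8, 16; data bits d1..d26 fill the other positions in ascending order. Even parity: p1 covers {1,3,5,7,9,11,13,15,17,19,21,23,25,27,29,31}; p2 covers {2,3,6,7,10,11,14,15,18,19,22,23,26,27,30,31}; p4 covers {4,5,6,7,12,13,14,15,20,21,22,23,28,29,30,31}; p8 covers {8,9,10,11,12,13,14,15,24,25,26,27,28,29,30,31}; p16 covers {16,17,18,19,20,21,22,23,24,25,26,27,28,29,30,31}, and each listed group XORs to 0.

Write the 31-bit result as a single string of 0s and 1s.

Place data at non-parity positions: p1 p2 0 p4 1 1 1 p8 0 0 0 0 1 0 1 p16 0 0 0 0 1 1 0 0 1 0 1 1 1 0 1
p1 (pos 1,3,5,7,9,11,13,15,17,19,21,23,25,27,29,31): XOR of data positions = 0⊕1⊕1⊕0⊕0⊕1⊕1⊕0⊕0⊕1⊕0⊕1⊕1⊕1⊕1 = 1
p2 (pos 2,3,6,7,10,11,14,15,18,19,22,23,26,27,30,31): XOR of data positions = 0⊕1⊕1⊕0⊕0⊕0⊕1⊕0⊕0⊕1⊕0⊕0⊕1⊕0⊕1 = 0
p4 (pos 4,5,6,7,12,13,14,15,20,21,22,23,28,29,30,31): XOR of data positions = 1⊕1⊕1⊕0⊕1⊕0⊕1⊕0⊕1⊕1⊕0⊕1⊕1⊕0⊕1 = 0
p8 (pos 8,9,10,11,12,13,14,15,24,25,26,27,28,29,30,31): XOR of data positions = 0⊕0⊕0⊕0⊕1⊕0⊕1⊕0⊕1⊕0⊕1⊕1⊕1⊕0⊕1 = 1
p16 (pos 16,17,18,19,20,21,22,23,24,25,26,27,28,29,30,31): XOR of data positions = 0⊕0⊕0⊕0⊕1⊕1⊕0⊕0⊕1⊕0⊕1⊕1⊕1⊕0⊕1 = 1
Codeword: 1000111100001011000011001011101

1000111100001011000011001011101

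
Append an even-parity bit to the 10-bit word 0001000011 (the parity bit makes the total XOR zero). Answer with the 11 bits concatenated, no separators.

00010000111

XOR of the 10 data bits: 0⊕0⊕0⊕1⊕0⊕0⊕0⊕0⊕1⊕1 = 1
Parity bit = 1 (so all 11 bits XOR to 0).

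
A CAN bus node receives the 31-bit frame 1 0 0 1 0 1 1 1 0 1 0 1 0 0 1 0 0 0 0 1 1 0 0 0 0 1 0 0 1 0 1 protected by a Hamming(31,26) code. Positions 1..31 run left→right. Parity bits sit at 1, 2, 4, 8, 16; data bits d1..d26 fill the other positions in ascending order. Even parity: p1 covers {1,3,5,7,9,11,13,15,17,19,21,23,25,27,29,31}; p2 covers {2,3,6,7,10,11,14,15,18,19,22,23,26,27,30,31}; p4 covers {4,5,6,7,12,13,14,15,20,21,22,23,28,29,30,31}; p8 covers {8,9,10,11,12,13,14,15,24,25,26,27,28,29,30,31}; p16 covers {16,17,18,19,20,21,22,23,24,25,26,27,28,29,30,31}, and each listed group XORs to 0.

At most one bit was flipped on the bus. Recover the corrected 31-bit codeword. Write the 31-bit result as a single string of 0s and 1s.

1001011101010010000110000101101

s1 (pos 1,3,5,7,9,11,13,15,17,19,21,23,25,27,29,31): 1⊕0⊕0⊕1⊕0⊕0⊕0⊕1⊕0⊕0⊕1⊕0⊕0⊕0⊕1⊕1 = 0
s2 (pos 2,3,6,7,10,11,14,15,18,19,22,23,26,27,30,31): 0⊕0⊕1⊕1⊕1⊕0⊕0⊕1⊕0⊕0⊕0⊕0⊕1⊕0⊕0⊕1 = 0
s4 (pos 4,5,6,7,12,13,14,15,20,21,22,23,28,29,30,31): 1⊕0⊕1⊕1⊕1⊕0⊕0⊕1⊕1⊕1⊕0⊕0⊕0⊕1⊕0⊕1 = 1
s8 (pos 8,9,10,11,12,13,14,15,24,25,26,27,28,29,30,31): 1⊕0⊕1⊕0⊕1⊕0⊕0⊕1⊕0⊕0⊕1⊕0⊕0⊕1⊕0⊕1 = 1
s16 (pos 16,17,18,19,20,21,22,23,24,25,26,27,28,29,30,31): 0⊕0⊕0⊕0⊕1⊕1⊕0⊕0⊕0⊕0⊕1⊕0⊕0⊕1⊕0⊕1 = 1
Syndrome s16…s1 = 11100 → error at position 28.
Flip position 28: 1001011101010010000110000100101 → 1001011101010010000110000101101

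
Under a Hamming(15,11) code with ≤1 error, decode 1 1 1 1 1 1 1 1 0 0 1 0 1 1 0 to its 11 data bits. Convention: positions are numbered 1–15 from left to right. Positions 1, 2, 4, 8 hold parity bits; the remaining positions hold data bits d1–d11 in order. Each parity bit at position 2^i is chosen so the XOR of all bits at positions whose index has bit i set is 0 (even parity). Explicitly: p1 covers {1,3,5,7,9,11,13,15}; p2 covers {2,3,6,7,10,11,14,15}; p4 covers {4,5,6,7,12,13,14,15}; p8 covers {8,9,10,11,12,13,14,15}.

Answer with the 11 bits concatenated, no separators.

s1 (pos 1,3,5,7,9,11,13,15): 1⊕1⊕1⊕1⊕0⊕1⊕1⊕0 = 0
s2 (pos 2,3,6,7,10,11,14,15): 1⊕1⊕1⊕1⊕0⊕1⊕1⊕0 = 0
s4 (pos 4,5,6,7,12,13,14,15): 1⊕1⊕1⊕1⊕0⊕1⊕1⊕0 = 0
s8 (pos 8,9,10,11,12,13,14,15): 1⊕0⊕0⊕1⊕0⊕1⊕1⊕0 = 0
Syndrome s8…s1 = 0000 → no error.
Read data bits from positions 3,5,6,7,9,10,11,12,13,14,15: 11110010110

11110010110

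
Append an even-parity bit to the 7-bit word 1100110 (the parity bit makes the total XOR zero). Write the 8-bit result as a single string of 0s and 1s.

11001100

XOR of the 7 data bits: 1⊕1⊕0⊕0⊕1⊕1⊕0 = 0
Parity bit = 0 (so all 8 bits XOR to 0).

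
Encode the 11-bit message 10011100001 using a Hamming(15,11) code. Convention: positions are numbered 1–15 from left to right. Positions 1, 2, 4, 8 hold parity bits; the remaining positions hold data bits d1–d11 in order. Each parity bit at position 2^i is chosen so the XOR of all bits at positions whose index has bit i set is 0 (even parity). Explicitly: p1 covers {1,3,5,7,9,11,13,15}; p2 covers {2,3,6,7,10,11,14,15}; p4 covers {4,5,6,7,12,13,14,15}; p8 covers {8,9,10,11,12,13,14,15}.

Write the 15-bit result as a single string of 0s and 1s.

Place data at non-parity positions: p1 p2 1 p4 0 0 1 p8 1 1 0 0 0 0 1
p1 (pos 1,3,5,7,9,11,13,15): XOR of data positions = 1⊕0⊕1⊕1⊕0⊕0⊕1 = 0
p2 (pos 2,3,6,7,10,11,14,15): XOR of data positions = 1⊕0⊕1⊕1⊕0⊕0⊕1 = 0
p4 (pos 4,5,6,7,12,13,14,15): XOR of data positions = 0⊕0⊕1⊕0⊕0⊕0⊕1 = 0
p8 (pos 8,9,10,11,12,13,14,15): XOR of data positions = 1⊕1⊕0⊕0⊕0⊕0⊕1 = 1
Codeword: 001000111100001

001000111100001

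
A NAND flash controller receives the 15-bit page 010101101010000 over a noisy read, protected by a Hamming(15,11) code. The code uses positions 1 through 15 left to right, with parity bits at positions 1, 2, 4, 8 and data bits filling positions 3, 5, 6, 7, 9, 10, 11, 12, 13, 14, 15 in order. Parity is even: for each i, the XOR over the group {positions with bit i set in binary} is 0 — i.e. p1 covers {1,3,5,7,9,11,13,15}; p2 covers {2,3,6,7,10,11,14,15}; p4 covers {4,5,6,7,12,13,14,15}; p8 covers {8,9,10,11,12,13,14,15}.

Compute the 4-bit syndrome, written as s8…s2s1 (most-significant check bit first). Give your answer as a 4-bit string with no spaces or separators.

s1 (pos 1,3,5,7,9,11,13,15): 0⊕0⊕0⊕1⊕1⊕1⊕0⊕0 = 1
s2 (pos 2,3,6,7,10,11,14,15): 1⊕0⊕1⊕1⊕0⊕1⊕0⊕0 = 0
s4 (pos 4,5,6,7,12,13,14,15): 1⊕0⊕1⊕1⊕0⊕0⊕0⊕0 = 1
s8 (pos 8,9,10,11,12,13,14,15): 0⊕1⊕0⊕1⊕0⊕0⊕0⊕0 = 0
Syndrome s8…s1 = 0101 → error at position 5.

0101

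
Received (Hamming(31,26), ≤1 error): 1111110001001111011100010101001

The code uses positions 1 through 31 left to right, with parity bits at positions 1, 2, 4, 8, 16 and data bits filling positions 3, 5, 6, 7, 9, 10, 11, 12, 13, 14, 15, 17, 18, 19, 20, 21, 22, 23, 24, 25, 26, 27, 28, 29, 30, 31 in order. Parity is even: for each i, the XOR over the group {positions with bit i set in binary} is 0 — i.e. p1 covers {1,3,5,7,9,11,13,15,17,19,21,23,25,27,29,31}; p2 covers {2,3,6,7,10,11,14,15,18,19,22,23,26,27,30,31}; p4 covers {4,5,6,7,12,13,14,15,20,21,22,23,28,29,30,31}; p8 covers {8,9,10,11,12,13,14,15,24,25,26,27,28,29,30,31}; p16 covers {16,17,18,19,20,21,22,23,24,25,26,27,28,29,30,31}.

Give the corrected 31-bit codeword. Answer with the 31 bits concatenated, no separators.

1111010001001111011100010101001

s1 (pos 1,3,5,7,9,11,13,15,17,19,21,23,25,27,29,31): 1⊕1⊕1⊕0⊕0⊕0⊕1⊕1⊕0⊕1⊕0⊕0⊕0⊕0⊕0⊕1 = 1
s2 (pos 2,3,6,7,10,11,14,15,18,19,22,23,26,27,30,31): 1⊕1⊕1⊕0⊕1⊕0⊕1⊕1⊕1⊕1⊕0⊕0⊕1⊕0⊕0⊕1 = 0
s4 (pos 4,5,6,7,12,13,14,15,20,21,22,23,28,29,30,31): 1⊕1⊕1⊕0⊕0⊕1⊕1⊕1⊕1⊕0⊕0⊕0⊕1⊕0⊕0⊕1 = 1
s8 (pos 8,9,10,11,12,13,14,15,24,25,26,27,28,29,30,31): 0⊕0⊕1⊕0⊕0⊕1⊕1⊕1⊕1⊕0⊕1⊕0⊕1⊕0⊕0⊕1 = 0
s16 (pos 16,17,18,19,20,21,22,23,24,25,26,27,28,29,30,31): 1⊕0⊕1⊕1⊕1⊕0⊕0⊕0⊕1⊕0⊕1⊕0⊕1⊕0⊕0⊕1 = 0
Syndrome s16…s1 = 00101 → error at position 5.
Flip position 5: 1111110001001111011100010101001 → 1111010001001111011100010101001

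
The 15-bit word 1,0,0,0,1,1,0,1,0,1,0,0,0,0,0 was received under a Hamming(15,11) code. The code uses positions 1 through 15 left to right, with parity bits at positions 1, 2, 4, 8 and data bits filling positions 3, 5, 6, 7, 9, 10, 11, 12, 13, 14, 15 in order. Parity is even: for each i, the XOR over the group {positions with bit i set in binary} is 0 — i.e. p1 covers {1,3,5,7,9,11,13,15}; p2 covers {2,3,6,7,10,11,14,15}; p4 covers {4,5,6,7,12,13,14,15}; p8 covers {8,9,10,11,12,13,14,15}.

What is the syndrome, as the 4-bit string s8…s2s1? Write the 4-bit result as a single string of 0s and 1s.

0000

s1 (pos 1,3,5,7,9,11,13,15): 1⊕0⊕1⊕0⊕0⊕0⊕0⊕0 = 0
s2 (pos 2,3,6,7,10,11,14,15): 0⊕0⊕1⊕0⊕1⊕0⊕0⊕0 = 0
s4 (pos 4,5,6,7,12,13,14,15): 0⊕1⊕1⊕0⊕0⊕0⊕0⊕0 = 0
s8 (pos 8,9,10,11,12,13,14,15): 1⊕0⊕1⊕0⊕0⊕0⊕0⊕0 = 0
Syndrome s8…s1 = 0000 → no error.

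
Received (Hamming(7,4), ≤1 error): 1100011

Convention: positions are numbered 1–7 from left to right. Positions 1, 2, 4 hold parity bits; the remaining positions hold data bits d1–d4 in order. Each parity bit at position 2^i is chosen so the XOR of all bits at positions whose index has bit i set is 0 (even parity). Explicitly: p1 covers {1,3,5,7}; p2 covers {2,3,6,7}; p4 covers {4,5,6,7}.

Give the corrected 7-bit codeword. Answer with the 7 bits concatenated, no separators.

s1 (pos 1,3,5,7): 1⊕0⊕0⊕1 = 0
s2 (pos 2,3,6,7): 1⊕0⊕1⊕1 = 1
s4 (pos 4,5,6,7): 0⊕0⊕1⊕1 = 0
Syndrome s4…s1 = 010 → error at position 2.
Flip position 2: 1100011 → 1000011

1000011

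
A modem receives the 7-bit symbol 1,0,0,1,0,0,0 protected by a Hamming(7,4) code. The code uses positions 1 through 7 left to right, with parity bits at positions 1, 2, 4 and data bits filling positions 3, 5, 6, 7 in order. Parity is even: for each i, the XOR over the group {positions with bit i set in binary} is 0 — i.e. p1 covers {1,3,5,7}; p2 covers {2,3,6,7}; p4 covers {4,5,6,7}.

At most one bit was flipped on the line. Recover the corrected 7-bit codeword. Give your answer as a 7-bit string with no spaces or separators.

s1 (pos 1,3,5,7): 1⊕0⊕0⊕0 = 1
s2 (pos 2,3,6,7): 0⊕0⊕0⊕0 = 0
s4 (pos 4,5,6,7): 1⊕0⊕0⊕0 = 1
Syndrome s4…s1 = 101 → error at position 5.
Flip position 5: 1001000 → 1001100

1001100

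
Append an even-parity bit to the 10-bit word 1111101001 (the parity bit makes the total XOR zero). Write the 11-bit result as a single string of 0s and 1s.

XOR of the 10 data bits: 1⊕1⊕1⊕1⊕1⊕0⊕1⊕0⊕0⊕1 = 1
Parity bit = 1 (so all 11 bits XOR to 0).

11111010011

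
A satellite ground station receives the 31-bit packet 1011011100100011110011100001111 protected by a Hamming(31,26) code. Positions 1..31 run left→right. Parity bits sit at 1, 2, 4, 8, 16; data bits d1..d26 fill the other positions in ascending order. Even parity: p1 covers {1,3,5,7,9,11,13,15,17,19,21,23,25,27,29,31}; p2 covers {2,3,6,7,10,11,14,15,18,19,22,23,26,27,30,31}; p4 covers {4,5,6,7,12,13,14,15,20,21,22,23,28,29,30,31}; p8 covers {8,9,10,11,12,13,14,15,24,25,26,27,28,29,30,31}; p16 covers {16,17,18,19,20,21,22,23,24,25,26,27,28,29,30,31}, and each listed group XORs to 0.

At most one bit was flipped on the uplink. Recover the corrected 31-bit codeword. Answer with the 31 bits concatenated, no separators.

1011011100110011110011100001111

s1 (pos 1,3,5,7,9,11,13,15,17,19,21,23,25,27,29,31): 1⊕1⊕0⊕1⊕0⊕1⊕0⊕1⊕1⊕0⊕1⊕1⊕0⊕0⊕1⊕1 = 0
s2 (pos 2,3,6,7,10,11,14,15,18,19,22,23,26,27,30,31): 0⊕1⊕1⊕1⊕0⊕1⊕0⊕1⊕1⊕0⊕1⊕1⊕0⊕0⊕1⊕1 = 0
s4 (pos 4,5,6,7,12,13,14,15,20,21,22,23,28,29,30,31): 1⊕0⊕1⊕1⊕0⊕0⊕0⊕1⊕0⊕1⊕1⊕1⊕1⊕1⊕1⊕1 = 1
s8 (pos 8,9,10,11,12,13,14,15,24,25,26,27,28,29,30,31): 1⊕0⊕0⊕1⊕0⊕0⊕0⊕1⊕0⊕0⊕0⊕0⊕1⊕1⊕1⊕1 = 1
s16 (pos 16,17,18,19,20,21,22,23,24,25,26,27,28,29,30,31): 1⊕1⊕1⊕0⊕0⊕1⊕1⊕1⊕0⊕0⊕0⊕0⊕1⊕1⊕1⊕1 = 0
Syndrome s16…s1 = 01100 → error at position 12.
Flip position 12: 1011011100100011110011100001111 → 1011011100110011110011100001111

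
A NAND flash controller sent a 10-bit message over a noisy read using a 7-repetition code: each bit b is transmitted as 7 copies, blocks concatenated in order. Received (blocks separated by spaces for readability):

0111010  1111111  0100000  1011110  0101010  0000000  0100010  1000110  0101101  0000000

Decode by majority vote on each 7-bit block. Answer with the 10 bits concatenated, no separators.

1101000010

Block 1 (0111010): 4 ones → 1
Block 2 (1111111): 7 ones → 1
Block 3 (0100000): 1 one → 0
Block 4 (1011110): 5 ones → 1
Block 5 (0101010): 3 ones → 0
Block 6 (0000000): 0 ones → 0
Block 7 (0100010): 2 ones → 0
Block 8 (1000110): 3 ones → 0
Block 9 (0101101): 4 ones → 1
Block 10 (0000000): 0 ones → 0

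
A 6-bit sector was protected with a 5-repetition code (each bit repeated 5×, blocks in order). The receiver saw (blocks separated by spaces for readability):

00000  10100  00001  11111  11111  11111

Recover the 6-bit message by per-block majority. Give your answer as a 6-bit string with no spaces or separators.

000111

Block 1 (00000): 0 ones → 0
Block 2 (10100): 2 ones → 0
Block 3 (00001): 1 one → 0
Block 4 (11111): 5 ones → 1
Block 5 (11111): 5 ones → 1
Block 6 (11111): 5 ones → 1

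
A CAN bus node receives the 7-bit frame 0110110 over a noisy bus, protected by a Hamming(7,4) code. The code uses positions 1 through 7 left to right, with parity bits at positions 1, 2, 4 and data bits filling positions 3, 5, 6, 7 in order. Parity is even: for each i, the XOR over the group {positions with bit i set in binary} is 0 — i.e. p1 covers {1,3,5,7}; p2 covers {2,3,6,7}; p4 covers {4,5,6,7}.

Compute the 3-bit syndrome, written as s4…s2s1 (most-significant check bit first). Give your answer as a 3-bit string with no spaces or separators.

010

s1 (pos 1,3,5,7): 0⊕1⊕1⊕0 = 0
s2 (pos 2,3,6,7): 1⊕1⊕1⊕0 = 1
s4 (pos 4,5,6,7): 0⊕1⊕1⊕0 = 0
Syndrome s4…s1 = 010 → error at position 2.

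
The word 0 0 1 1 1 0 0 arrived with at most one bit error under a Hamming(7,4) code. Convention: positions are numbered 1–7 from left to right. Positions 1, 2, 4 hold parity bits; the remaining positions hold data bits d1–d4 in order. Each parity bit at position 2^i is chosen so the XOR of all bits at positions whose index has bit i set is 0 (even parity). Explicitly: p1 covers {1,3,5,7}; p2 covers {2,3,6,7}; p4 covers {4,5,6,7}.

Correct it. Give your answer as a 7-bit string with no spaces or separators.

0111100

s1 (pos 1,3,5,7): 0⊕1⊕1⊕0 = 0
s2 (pos 2,3,6,7): 0⊕1⊕0⊕0 = 1
s4 (pos 4,5,6,7): 1⊕1⊕0⊕0 = 0
Syndrome s4…s1 = 010 → error at position 2.
Flip position 2: 0011100 → 0111100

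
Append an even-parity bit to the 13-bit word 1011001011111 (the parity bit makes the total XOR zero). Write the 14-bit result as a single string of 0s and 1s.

XOR of the 13 data bits: 1⊕0⊕1⊕1⊕0⊕0⊕1⊕0⊕1⊕1⊕1⊕1⊕1 = 1
Parity bit = 1 (so all 14 bits XOR to 0).

10110010111111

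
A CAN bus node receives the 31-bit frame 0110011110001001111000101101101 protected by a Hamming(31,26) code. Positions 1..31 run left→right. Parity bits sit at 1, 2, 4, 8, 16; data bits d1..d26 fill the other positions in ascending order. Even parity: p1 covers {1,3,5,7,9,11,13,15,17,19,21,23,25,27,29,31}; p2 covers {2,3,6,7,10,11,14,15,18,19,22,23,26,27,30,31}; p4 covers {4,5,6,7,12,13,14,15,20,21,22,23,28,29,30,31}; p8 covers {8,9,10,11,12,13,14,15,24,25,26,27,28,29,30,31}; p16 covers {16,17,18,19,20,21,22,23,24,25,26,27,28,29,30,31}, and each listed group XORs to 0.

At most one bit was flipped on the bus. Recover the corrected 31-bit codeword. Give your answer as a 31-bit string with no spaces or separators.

0110001110001001111000101101101

s1 (pos 1,3,5,7,9,11,13,15,17,19,21,23,25,27,29,31): 0⊕1⊕0⊕1⊕1⊕0⊕1⊕0⊕1⊕1⊕0⊕1⊕1⊕0⊕1⊕1 = 0
s2 (pos 2,3,6,7,10,11,14,15,18,19,22,23,26,27,30,31): 1⊕1⊕1⊕1⊕0⊕0⊕0⊕0⊕1⊕1⊕0⊕1⊕1⊕0⊕0⊕1 = 1
s4 (pos 4,5,6,7,12,13,14,15,20,21,22,23,28,29,30,31): 0⊕0⊕1⊕1⊕0⊕1⊕0⊕0⊕0⊕0⊕0⊕1⊕1⊕1⊕0⊕1 = 1
s8 (pos 8,9,10,11,12,13,14,15,24,25,26,27,28,29,30,31): 1⊕1⊕0⊕0⊕0⊕1⊕0⊕0⊕0⊕1⊕1⊕0⊕1⊕1⊕0⊕1 = 0
s16 (pos 16,17,18,19,20,21,22,23,24,25,26,27,28,29,30,31): 1⊕1⊕1⊕1⊕0⊕0⊕0⊕1⊕0⊕1⊕1⊕0⊕1⊕1⊕0⊕1 = 0
Syndrome s16…s1 = 00110 → error at position 6.
Flip position 6: 0110011110001001111000101101101 → 0110001110001001111000101101101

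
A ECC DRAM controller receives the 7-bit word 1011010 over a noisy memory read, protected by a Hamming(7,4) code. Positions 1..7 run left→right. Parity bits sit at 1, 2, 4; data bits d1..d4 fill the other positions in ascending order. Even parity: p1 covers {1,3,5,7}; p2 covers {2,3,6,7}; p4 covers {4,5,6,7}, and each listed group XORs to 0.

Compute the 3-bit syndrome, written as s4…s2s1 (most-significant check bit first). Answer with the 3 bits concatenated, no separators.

000

s1 (pos 1,3,5,7): 1⊕1⊕0⊕0 = 0
s2 (pos 2,3,6,7): 0⊕1⊕1⊕0 = 0
s4 (pos 4,5,6,7): 1⊕0⊕1⊕0 = 0
Syndrome s4…s1 = 000 → no error.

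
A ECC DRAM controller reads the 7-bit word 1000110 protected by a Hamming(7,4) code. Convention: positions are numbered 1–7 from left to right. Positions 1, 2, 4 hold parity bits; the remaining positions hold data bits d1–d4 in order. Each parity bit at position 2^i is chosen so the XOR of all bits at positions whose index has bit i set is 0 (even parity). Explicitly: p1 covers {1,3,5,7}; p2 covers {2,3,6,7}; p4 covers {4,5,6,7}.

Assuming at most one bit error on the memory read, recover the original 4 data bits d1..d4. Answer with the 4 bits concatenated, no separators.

s1 (pos 1,3,5,7): 1⊕0⊕1⊕0 = 0
s2 (pos 2,3,6,7): 0⊕0⊕1⊕0 = 1
s4 (pos 4,5,6,7): 0⊕1⊕1⊕0 = 0
Syndrome s4…s1 = 010 → error at position 2.
Flip position 2: 1000110 → 1100110
Read data bits from positions 3,5,6,7: 0110

0110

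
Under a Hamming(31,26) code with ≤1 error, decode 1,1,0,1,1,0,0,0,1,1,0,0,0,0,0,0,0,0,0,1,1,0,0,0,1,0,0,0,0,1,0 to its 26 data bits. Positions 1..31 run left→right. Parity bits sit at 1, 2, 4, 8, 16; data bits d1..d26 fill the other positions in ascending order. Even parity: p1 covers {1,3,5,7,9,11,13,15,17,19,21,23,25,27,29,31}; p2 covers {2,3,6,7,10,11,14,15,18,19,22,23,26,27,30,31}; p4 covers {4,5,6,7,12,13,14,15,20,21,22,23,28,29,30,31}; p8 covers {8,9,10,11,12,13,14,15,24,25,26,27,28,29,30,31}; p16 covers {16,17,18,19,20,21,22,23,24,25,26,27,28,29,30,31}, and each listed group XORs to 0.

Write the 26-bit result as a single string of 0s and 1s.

s1 (pos 1,3,5,7,9,11,13,15,17,19,21,23,25,27,29,31): 1⊕0⊕1⊕0⊕1⊕0⊕0⊕0⊕0⊕0⊕1⊕0⊕1⊕0⊕0⊕0 = 1
s2 (pos 2,3,6,7,10,11,14,15,18,19,22,23,26,27,30,31): 1⊕0⊕0⊕0⊕1⊕0⊕0⊕0⊕0⊕0⊕0⊕0⊕0⊕0⊕1⊕0 = 1
s4 (pos 4,5,6,7,12,13,14,15,20,21,22,23,28,29,30,31): 1⊕1⊕0⊕0⊕0⊕0⊕0⊕0⊕1⊕1⊕0⊕0⊕0⊕0⊕1⊕0 = 1
s8 (pos 8,9,10,11,12,13,14,15,24,25,26,27,28,29,30,31): 0⊕1⊕1⊕0⊕0⊕0⊕0⊕0⊕0⊕1⊕0⊕0⊕0⊕0⊕1⊕0 = 0
s16 (pos 16,17,18,19,20,21,22,23,24,25,26,27,28,29,30,31): 0⊕0⊕0⊕0⊕1⊕1⊕0⊕0⊕0⊕1⊕0⊕0⊕0⊕0⊕1⊕0 = 0
Syndrome s16…s1 = 00111 → error at position 7.
Flip position 7: 1101100011000000000110001000010 → 1101101011000000000110001000010
Read data bits from positions 3,5,6,7,9,10,11,12,13,14,15,17,18,19,20,21,22,23,24,25,26,27,28,29,30,31: 01011100000000110001000010

01011100000000110001000010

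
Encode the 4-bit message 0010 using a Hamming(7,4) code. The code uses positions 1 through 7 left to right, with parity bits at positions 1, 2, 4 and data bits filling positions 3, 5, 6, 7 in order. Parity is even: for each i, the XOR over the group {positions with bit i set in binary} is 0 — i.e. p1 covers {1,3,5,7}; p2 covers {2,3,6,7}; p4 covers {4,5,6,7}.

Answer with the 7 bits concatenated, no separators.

0101010

Place data at non-parity positions: p1 p2 0 p4 0 1 0
p1 (pos 1,3,5,7): XOR of data positions = 0⊕0⊕0 = 0
p2 (pos 2,3,6,7): XOR of data positions = 0⊕1⊕0 = 1
p4 (pos 4,5,6,7): XOR of data positions = 0⊕1⊕0 = 1
Codeword: 0101010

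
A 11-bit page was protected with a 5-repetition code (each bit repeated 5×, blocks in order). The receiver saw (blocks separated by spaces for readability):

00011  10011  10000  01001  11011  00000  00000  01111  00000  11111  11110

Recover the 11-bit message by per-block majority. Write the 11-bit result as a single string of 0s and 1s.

Block 1 (00011): 2 ones → 0
Block 2 (10011): 3 ones → 1
Block 3 (10000): 1 one → 0
Block 4 (01001): 2 ones → 0
Block 5 (11011): 4 ones → 1
Block 6 (00000): 0 ones → 0
Block 7 (00000): 0 ones → 0
Block 8 (01111): 4 ones → 1
Block 9 (00000): 0 ones → 0
Block 10 (11111): 5 ones → 1
Block 11 (11110): 4 ones → 1

01001001011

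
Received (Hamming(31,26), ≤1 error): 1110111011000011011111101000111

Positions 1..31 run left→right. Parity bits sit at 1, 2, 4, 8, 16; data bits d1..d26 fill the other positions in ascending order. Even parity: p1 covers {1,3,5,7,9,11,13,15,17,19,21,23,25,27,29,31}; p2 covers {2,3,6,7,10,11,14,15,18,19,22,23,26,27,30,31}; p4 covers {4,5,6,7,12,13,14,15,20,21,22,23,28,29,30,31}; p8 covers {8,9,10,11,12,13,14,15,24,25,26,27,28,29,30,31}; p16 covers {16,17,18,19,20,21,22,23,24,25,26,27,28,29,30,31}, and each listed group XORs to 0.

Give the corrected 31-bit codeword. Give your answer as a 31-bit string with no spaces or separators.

s1 (pos 1,3,5,7,9,11,13,15,17,19,21,23,25,27,29,31): 1⊕1⊕1⊕1⊕1⊕0⊕0⊕1⊕0⊕1⊕1⊕1⊕1⊕0⊕1⊕1 = 0
s2 (pos 2,3,6,7,10,11,14,15,18,19,22,23,26,27,30,31): 1⊕1⊕1⊕1⊕1⊕0⊕0⊕1⊕1⊕1⊕1⊕1⊕0⊕0⊕1⊕1 = 0
s4 (pos 4,5,6,7,12,13,14,15,20,21,22,23,28,29,30,31): 0⊕1⊕1⊕1⊕0⊕0⊕0⊕1⊕1⊕1⊕1⊕1⊕0⊕1⊕1⊕1 = 1
s8 (pos 8,9,10,11,12,13,14,15,24,25,26,27,28,29,30,31): 0⊕1⊕1⊕0⊕0⊕0⊕0⊕1⊕0⊕1⊕0⊕0⊕0⊕1⊕1⊕1 = 1
s16 (pos 16,17,18,19,20,21,22,23,24,25,26,27,28,29,30,31): 1⊕0⊕1⊕1⊕1⊕1⊕1⊕1⊕0⊕1⊕0⊕0⊕0⊕1⊕1⊕1 = 1
Syndrome s16…s1 = 11100 → error at position 28.
Flip position 28: 1110111011000011011111101000111 → 1110111011000011011111101001111

1110111011000011011111101001111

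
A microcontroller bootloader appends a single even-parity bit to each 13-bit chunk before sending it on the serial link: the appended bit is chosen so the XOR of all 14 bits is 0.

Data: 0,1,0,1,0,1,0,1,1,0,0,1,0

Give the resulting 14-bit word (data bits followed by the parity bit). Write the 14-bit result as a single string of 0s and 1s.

XOR of the 13 data bits: 0⊕1⊕0⊕1⊕0⊕1⊕0⊕1⊕1⊕0⊕0⊕1⊕0 = 0
Parity bit = 0 (so all 14 bits XOR to 0).

01010101100100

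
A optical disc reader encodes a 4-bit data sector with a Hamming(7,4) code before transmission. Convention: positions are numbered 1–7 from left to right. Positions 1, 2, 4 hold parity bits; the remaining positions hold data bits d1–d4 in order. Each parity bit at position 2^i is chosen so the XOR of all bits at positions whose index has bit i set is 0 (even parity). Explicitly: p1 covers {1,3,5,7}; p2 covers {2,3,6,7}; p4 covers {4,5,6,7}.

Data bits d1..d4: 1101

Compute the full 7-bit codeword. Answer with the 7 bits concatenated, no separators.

Place data at non-parity positions: p1 p2 1 p4 1 0 1
p1 (pos 1,3,5,7): XOR of data positions = 1⊕1⊕1 = 1
p2 (pos 2,3,6,7): XOR of data positions = 1⊕0⊕1 = 0
p4 (pos 4,5,6,7): XOR of data positions = 1⊕0⊕1 = 0
Codeword: 1010101

1010101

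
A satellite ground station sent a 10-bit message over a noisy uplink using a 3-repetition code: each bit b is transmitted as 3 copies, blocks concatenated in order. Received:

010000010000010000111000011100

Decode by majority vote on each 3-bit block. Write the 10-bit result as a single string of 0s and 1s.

0000001010

Block 1 (010): 1 one → 0
Block 2 (000): 0 ones → 0
Block 3 (010): 1 one → 0
Block 4 (000): 0 ones → 0
Block 5 (010): 1 one → 0
Block 6 (000): 0 ones → 0
Block 7 (111): 3 ones → 1
Block 8 (000): 0 ones → 0
Block 9 (011): 2 ones → 1
Block 10 (100): 1 one → 0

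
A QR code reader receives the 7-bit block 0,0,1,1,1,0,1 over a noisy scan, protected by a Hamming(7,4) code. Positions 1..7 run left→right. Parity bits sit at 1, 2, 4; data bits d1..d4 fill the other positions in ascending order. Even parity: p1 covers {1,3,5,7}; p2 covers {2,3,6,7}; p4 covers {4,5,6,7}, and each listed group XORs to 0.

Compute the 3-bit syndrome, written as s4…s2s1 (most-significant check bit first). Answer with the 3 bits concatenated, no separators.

s1 (pos 1,3,5,7): 0⊕1⊕1⊕1 = 1
s2 (pos 2,3,6,7): 0⊕1⊕0⊕1 = 0
s4 (pos 4,5,6,7): 1⊕1⊕0⊕1 = 1
Syndrome s4…s1 = 101 → error at position 5.

101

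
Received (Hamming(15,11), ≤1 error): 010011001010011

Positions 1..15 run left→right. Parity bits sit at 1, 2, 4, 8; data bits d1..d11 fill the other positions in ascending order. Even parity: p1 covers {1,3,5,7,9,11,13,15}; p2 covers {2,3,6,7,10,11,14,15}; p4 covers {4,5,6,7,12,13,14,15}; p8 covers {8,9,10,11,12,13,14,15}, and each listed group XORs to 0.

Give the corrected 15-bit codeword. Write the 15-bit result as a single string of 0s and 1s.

000011001010011

s1 (pos 1,3,5,7,9,11,13,15): 0⊕0⊕1⊕0⊕1⊕1⊕0⊕1 = 0
s2 (pos 2,3,6,7,10,11,14,15): 1⊕0⊕1⊕0⊕0⊕1⊕1⊕1 = 1
s4 (pos 4,5,6,7,12,13,14,15): 0⊕1⊕1⊕0⊕0⊕0⊕1⊕1 = 0
s8 (pos 8,9,10,11,12,13,14,15): 0⊕1⊕0⊕1⊕0⊕0⊕1⊕1 = 0
Syndrome s8…s1 = 0010 → error at position 2.
Flip position 2: 010011001010011 → 000011001010011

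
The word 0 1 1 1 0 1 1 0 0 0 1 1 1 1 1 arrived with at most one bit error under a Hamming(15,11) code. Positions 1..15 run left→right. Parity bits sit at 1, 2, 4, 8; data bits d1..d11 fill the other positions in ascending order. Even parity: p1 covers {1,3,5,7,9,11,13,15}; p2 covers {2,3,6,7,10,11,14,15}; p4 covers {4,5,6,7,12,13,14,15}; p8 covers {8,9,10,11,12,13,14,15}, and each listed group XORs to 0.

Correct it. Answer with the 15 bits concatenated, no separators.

s1 (pos 1,3,5,7,9,11,13,15): 0⊕1⊕0⊕1⊕0⊕1⊕1⊕1 = 1
s2 (pos 2,3,6,7,10,11,14,15): 1⊕1⊕1⊕1⊕0⊕1⊕1⊕1 = 1
s4 (pos 4,5,6,7,12,13,14,15): 1⊕0⊕1⊕1⊕1⊕1⊕1⊕1 = 1
s8 (pos 8,9,10,11,12,13,14,15): 0⊕0⊕0⊕1⊕1⊕1⊕1⊕1 = 1
Syndrome s8…s1 = 1111 → error at position 15.
Flip position 15: 011101100011111 → 011101100011110

011101100011110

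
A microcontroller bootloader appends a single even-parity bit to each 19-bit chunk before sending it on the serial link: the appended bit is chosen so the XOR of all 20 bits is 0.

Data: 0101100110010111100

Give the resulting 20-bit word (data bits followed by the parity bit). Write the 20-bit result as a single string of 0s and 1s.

XOR of the 19 data bits: 0⊕1⊕0⊕1⊕1⊕0⊕0⊕1⊕1⊕0⊕0⊕1⊕0⊕1⊕1⊕1⊕1⊕0⊕0 = 0
Parity bit = 0 (so all 20 bits XOR to 0).

01011001100101111000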